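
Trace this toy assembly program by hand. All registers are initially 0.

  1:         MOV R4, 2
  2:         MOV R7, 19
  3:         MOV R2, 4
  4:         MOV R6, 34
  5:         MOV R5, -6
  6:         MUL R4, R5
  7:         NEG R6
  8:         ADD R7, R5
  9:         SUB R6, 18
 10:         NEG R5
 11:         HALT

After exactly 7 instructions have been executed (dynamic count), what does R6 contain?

-34

after MOV R4, 2: R4=2
after MOV R7, 19: R7=19
after MOV R2, 4: R2=4
after MOV R6, 34: R6=34
after MOV R5, -6: R5=-6
after MUL R4, R5: R4=2*(-6)=-12
after NEG R6: R6=-(34)=-34
After step 7: R6 = -34.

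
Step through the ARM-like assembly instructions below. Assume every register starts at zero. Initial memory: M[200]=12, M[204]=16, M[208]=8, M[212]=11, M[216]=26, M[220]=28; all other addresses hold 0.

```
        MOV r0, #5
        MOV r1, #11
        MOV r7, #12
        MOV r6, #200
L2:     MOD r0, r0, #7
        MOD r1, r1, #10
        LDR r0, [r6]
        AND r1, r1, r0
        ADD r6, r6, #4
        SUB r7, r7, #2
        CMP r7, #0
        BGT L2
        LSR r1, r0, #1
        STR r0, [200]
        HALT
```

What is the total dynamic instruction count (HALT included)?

after MOV r0, #5: r0=5
after MOV r1, #11: r1=11
after MOV r7, #12: r7=12
after MOV r6, #200: r6=200
after MOD r0, r0, #7: r0=5%7=5
after MOD r1, r1, #10: r1=11%10=1
after LDR r0, [r6]: r0=M[200]=12
after AND r1, r1, r0: r1=1&12=0
after ADD r6, r6, #4: r6=200+4=204
after SUB r7, r7, #2: r7=12-2=10
CMP r7, #0  (cmp 10,0)
BGT L2: taken
after MOD r0, r0, #7: r0=12%7=5
after MOD r1, r1, #10: r1=0%10=0
after LDR r0, [r6]: r0=M[204]=16
after AND r1, r1, r0: r1=0&16=0
after ADD r6, r6, #4: r6=204+4=208
after SUB r7, r7, #2: r7=10-2=8
CMP r7, #0  (cmp 8,0)
BGT L2: taken
after MOD r0, r0, #7: r0=16%7=2
after MOD r1, r1, #10: r1=0%10=0
after LDR r0, [r6]: r0=M[208]=8
after AND r1, r1, r0: r1=0&8=0
after ADD r6, r6, #4: r6=208+4=212
after SUB r7, r7, #2: r7=8-2=6
CMP r7, #0  (cmp 6,0)
BGT L2: taken
after MOD r0, r0, #7: r0=8%7=1
after MOD r1, r1, #10: r1=0%10=0
after LDR r0, [r6]: r0=M[212]=11
after AND r1, r1, r0: r1=0&11=0
after ADD r6, r6, #4: r6=212+4=216
after SUB r7, r7, #2: r7=6-2=4
CMP r7, #0  (cmp 4,0)
BGT L2: taken
after MOD r0, r0, #7: r0=11%7=4
after MOD r1, r1, #10: r1=0%10=0
after LDR r0, [r6]: r0=M[216]=26
after AND r1, r1, r0: r1=0&26=0
after ADD r6, r6, #4: r6=216+4=220
after SUB r7, r7, #2: r7=4-2=2
CMP r7, #0  (cmp 2,0)
BGT L2: taken
after MOD r0, r0, #7: r0=26%7=5
after MOD r1, r1, #10: r1=0%10=0
after LDR r0, [r6]: r0=M[220]=28
after AND r1, r1, r0: r1=0&28=0
after ADD r6, r6, #4: r6=220+4=224
after SUB r7, r7, #2: r7=2-2=0
CMP r7, #0  (cmp 0,0)
BGT L2: not taken
after LSR r1, r0, #1: r1=28>>1=14
STR r0, [200] → M[200]=28
halt.
Total executed instructions: 55.

55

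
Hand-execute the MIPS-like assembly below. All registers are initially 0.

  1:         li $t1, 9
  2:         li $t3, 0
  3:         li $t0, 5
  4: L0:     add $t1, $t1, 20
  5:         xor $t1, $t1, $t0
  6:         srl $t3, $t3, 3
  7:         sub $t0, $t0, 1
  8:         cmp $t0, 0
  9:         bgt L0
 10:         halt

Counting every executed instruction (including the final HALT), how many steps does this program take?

$t1=9
$t3=0
$t0=5
$t1=9+20=29
$t1=29^5=24
$t3=0>>3=0
$t0=5-1=4
cmp $t0, 0  (cmp 4,0)
bgt L0: taken
$t1=24+20=44
$t1=44^4=40
$t3=0>>3=0
$t0=4-1=3
cmp $t0, 0  (cmp 3,0)
bgt L0: taken
$t1=40+20=60
$t1=60^3=63
$t3=0>>3=0
$t0=3-1=2
cmp $t0, 0  (cmp 2,0)
bgt L0: taken
$t1=63+20=83
$t1=83^2=81
$t3=0>>3=0
$t0=2-1=1
cmp $t0, 0  (cmp 1,0)
bgt L0: taken
$t1=81+20=101
$t1=101^1=100
$t3=0>>3=0
$t0=1-1=0
cmp $t0, 0  (cmp 0,0)
bgt L0: not taken
halt.
Total executed instructions: 34.

34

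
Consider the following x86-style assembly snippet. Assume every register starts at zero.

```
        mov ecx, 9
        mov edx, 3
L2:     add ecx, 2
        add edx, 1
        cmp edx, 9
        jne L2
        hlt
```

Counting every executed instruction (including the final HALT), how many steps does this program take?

27

mov ecx, 9 → ecx=9
mov edx, 3 → edx=3
add ecx, 2 → ecx=9+2=11
add edx, 1 → edx=3+1=4
cmp edx, 9  (cmp 4,9)
jne L2: taken
add ecx, 2 → ecx=11+2=13
add edx, 1 → edx=4+1=5
cmp edx, 9  (cmp 5,9)
jne L2: taken
add ecx, 2 → ecx=13+2=15
add edx, 1 → edx=5+1=6
cmp edx, 9  (cmp 6,9)
jne L2: taken
add ecx, 2 → ecx=15+2=17
add edx, 1 → edx=6+1=7
cmp edx, 9  (cmp 7,9)
jne L2: taken
add ecx, 2 → ecx=17+2=19
add edx, 1 → edx=7+1=8
cmp edx, 9  (cmp 8,9)
jne L2: taken
add ecx, 2 → ecx=19+2=21
add edx, 1 → edx=8+1=9
cmp edx, 9  (cmp 9,9)
jne L2: not taken
halt.
Total executed instructions: 27.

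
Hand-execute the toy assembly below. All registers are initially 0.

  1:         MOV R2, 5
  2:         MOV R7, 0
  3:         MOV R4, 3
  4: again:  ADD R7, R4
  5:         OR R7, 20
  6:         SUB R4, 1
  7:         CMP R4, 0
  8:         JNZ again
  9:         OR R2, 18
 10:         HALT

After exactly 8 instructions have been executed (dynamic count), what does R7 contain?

23

R2=5
R7=0
R4=3
R7=0+3=3
R7=3|20=23
R4=3-1=2
CMP R4, 0  (cmp 2,0)
JNZ again: taken
After step 8: R7 = 23.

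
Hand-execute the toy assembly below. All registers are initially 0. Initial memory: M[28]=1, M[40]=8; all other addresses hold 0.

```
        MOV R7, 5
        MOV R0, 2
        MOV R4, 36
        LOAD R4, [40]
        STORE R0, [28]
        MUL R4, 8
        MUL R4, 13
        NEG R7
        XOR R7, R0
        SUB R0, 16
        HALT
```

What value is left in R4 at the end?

832

MOV R7, 5 → R7=5
MOV R0, 2 → R0=2
MOV R4, 36 → R4=36
LOAD R4, [40] → R4=M[40]=8
STORE R0, [28] → M[28]=2
MUL R4, 8 → R4=8*8=64
MUL R4, 13 → R4=64*13=832
NEG R7 → R7=-(5)=-5
XOR R7, R0 → R7=(-5)^2=-7
SUB R0, 16 → R0=2-16=-14
halt.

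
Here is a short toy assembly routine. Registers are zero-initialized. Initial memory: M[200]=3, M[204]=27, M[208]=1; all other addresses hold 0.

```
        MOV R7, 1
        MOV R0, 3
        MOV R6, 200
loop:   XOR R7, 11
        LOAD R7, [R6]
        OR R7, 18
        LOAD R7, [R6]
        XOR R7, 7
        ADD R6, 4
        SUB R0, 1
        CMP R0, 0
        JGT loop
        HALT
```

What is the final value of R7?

6

R7=1
R0=3
R6=200
R7=1^11=10
R7=M[200]=3
R7=3|18=19
R7=M[200]=3
R7=3^7=4
R6=200+4=204
R0=3-1=2
CMP R0, 0  (cmp 2,0)
JGT loop: taken
R7=4^11=15
R7=M[204]=27
R7=27|18=27
R7=M[204]=27
R7=27^7=28
R6=204+4=208
R0=2-1=1
CMP R0, 0  (cmp 1,0)
JGT loop: taken
R7=28^11=23
R7=M[208]=1
R7=1|18=19
R7=M[208]=1
R7=1^7=6
R6=208+4=212
R0=1-1=0
CMP R0, 0  (cmp 0,0)
JGT loop: not taken
halt.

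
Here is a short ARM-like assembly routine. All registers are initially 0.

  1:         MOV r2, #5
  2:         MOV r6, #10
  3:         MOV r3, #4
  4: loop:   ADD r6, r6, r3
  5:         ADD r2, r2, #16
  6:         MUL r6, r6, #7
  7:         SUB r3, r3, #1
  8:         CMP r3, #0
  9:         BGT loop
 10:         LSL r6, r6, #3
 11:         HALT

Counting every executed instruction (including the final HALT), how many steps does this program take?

MOV r2, #5 → r2=5
MOV r6, #10 → r6=10
MOV r3, #4 → r3=4
ADD r6, r6, r3 → r6=10+4=14
ADD r2, r2, #16 → r2=5+16=21
MUL r6, r6, #7 → r6=14*7=98
SUB r3, r3, #1 → r3=4-1=3
CMP r3, #0  (cmp 3,0)
BGT loop: taken
ADD r6, r6, r3 → r6=98+3=101
ADD r2, r2, #16 → r2=21+16=37
MUL r6, r6, #7 → r6=101*7=707
SUB r3, r3, #1 → r3=3-1=2
CMP r3, #0  (cmp 2,0)
BGT loop: taken
ADD r6, r6, r3 → r6=707+2=709
ADD r2, r2, #16 → r2=37+16=53
MUL r6, r6, #7 → r6=709*7=4963
SUB r3, r3, #1 → r3=2-1=1
CMP r3, #0  (cmp 1,0)
BGT loop: taken
ADD r6, r6, r3 → r6=4963+1=4964
ADD r2, r2, #16 → r2=53+16=69
MUL r6, r6, #7 → r6=4964*7=34748
SUB r3, r3, #1 → r3=1-1=0
CMP r3, #0  (cmp 0,0)
BGT loop: not taken
LSL r6, r6, #3 → r6=34748<<3=277984
halt.
Total executed instructions: 29.

29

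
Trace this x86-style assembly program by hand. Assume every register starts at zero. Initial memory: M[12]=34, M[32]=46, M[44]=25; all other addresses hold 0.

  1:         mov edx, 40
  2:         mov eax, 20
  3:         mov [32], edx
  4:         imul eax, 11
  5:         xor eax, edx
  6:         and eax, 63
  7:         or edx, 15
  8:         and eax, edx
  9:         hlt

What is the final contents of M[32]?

edx=40
eax=20
mov [32], edx → M[32]=40
eax=20*11=220
eax=220^40=244
eax=244&63=52
edx=40|15=47
eax=52&47=36
halt.

40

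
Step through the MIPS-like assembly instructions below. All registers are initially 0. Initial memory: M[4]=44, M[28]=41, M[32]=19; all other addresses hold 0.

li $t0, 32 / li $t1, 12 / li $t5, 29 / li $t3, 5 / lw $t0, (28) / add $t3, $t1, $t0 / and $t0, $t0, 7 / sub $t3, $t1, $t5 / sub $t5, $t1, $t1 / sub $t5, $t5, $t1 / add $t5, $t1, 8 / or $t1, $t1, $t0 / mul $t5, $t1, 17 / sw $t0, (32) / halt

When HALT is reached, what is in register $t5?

$t0=32
$t1=12
$t5=29
$t3=5
$t0=M[28]=41
$t3=12+41=53
$t0=41&7=1
$t3=12-29=-17
$t5=12-12=0
$t5=0-12=-12
$t5=12+8=20
$t1=12|1=13
$t5=13*17=221
sw $t0, (32) → M[32]=1
halt.

221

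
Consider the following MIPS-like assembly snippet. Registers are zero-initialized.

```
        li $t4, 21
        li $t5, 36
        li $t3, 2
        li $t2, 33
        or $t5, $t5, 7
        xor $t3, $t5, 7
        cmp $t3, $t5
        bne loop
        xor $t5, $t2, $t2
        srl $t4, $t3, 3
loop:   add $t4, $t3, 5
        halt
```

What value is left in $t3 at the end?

li $t4, 21 → $t4=21
li $t5, 36 → $t5=36
li $t3, 2 → $t3=2
li $t2, 33 → $t2=33
or $t5, $t5, 7 → $t5=36|7=39
xor $t3, $t5, 7 → $t3=39^7=32
cmp $t3, $t5  (cmp 32,39)
bne loop: taken
add $t4, $t3, 5 → $t4=32+5=37
halt.

32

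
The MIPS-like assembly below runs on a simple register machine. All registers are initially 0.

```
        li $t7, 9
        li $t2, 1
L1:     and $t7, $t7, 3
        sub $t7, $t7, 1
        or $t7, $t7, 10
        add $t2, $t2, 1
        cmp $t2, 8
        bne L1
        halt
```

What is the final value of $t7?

10

$t7=9
$t2=1
$t7=9&3=1
$t7=1-1=0
$t7=0|10=10
$t2=1+1=2
cmp $t2, 8  (cmp 2,8)
bne L1: taken
$t7=10&3=2
$t7=2-1=1
$t7=1|10=11
$t2=2+1=3
cmp $t2, 8  (cmp 3,8)
bne L1: taken
$t7=11&3=3
$t7=3-1=2
$t7=2|10=10
$t2=3+1=4
cmp $t2, 8  (cmp 4,8)
bne L1: taken
$t7=10&3=2
$t7=2-1=1
$t7=1|10=11
$t2=4+1=5
cmp $t2, 8  (cmp 5,8)
bne L1: taken
$t7=11&3=3
$t7=3-1=2
$t7=2|10=10
$t2=5+1=6
cmp $t2, 8  (cmp 6,8)
bne L1: taken
$t7=10&3=2
$t7=2-1=1
$t7=1|10=11
$t2=6+1=7
cmp $t2, 8  (cmp 7,8)
bne L1: taken
$t7=11&3=3
$t7=3-1=2
$t7=2|10=10
$t2=7+1=8
cmp $t2, 8  (cmp 8,8)
bne L1: not taken
halt.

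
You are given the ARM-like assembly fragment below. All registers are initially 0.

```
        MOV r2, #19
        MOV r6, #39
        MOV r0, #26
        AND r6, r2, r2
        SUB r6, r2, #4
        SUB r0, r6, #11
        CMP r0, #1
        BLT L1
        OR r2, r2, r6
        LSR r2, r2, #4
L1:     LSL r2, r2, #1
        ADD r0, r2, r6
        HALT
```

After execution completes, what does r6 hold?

15

after MOV r2, #19: r2=19
after MOV r6, #39: r6=39
after MOV r0, #26: r0=26
after AND r6, r2, r2: r6=19&19=19
after SUB r6, r2, #4: r6=19-4=15
after SUB r0, r6, #11: r0=15-11=4
CMP r0, #1  (cmp 4,1)
BLT L1: not taken
after OR r2, r2, r6: r2=19|15=31
after LSR r2, r2, #4: r2=31>>4=1
after LSL r2, r2, #1: r2=1<<1=2
after ADD r0, r2, r6: r0=2+15=17
halt.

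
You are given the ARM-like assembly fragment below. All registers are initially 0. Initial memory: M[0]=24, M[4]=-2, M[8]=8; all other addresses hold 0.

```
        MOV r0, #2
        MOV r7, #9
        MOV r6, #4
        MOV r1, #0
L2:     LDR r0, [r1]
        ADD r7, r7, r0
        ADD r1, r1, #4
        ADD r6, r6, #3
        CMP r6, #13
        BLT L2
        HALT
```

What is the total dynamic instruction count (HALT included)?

23

r0=2
r7=9
r6=4
r1=0
r0=M[0]=24
r7=9+24=33
r1=0+4=4
r6=4+3=7
CMP r6, #13  (cmp 7,13)
BLT L2: taken
r0=M[4]=-2
r7=33+(-2)=31
r1=4+4=8
r6=7+3=10
CMP r6, #13  (cmp 10,13)
BLT L2: taken
r0=M[8]=8
r7=31+8=39
r1=8+4=12
r6=10+3=13
CMP r6, #13  (cmp 13,13)
BLT L2: not taken
halt.
Total executed instructions: 23.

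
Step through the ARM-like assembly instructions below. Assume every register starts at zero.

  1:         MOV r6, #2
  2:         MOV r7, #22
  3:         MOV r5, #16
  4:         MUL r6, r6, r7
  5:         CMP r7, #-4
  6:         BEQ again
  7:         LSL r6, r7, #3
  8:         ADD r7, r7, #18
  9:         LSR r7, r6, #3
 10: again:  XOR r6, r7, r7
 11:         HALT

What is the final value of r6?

0

r6=2
r7=22
r5=16
r6=2*22=44
CMP r7, #-4  (cmp 22,-4)
BEQ again: not taken
r6=22<<3=176
r7=22+18=40
r7=176>>3=22
r6=22^22=0
halt.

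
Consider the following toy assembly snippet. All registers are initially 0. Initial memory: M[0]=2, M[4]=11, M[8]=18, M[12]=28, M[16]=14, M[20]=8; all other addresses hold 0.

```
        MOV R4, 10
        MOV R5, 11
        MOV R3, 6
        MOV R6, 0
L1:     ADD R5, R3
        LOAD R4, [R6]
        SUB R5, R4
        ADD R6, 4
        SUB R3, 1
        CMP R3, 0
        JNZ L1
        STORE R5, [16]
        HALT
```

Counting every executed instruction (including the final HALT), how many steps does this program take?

R4=10
R5=11
R3=6
R6=0
R5=11+6=17
R4=M[0]=2
R5=17-2=15
R6=0+4=4
R3=6-1=5
CMP R3, 0  (cmp 5,0)
JNZ L1: taken
R5=15+5=20
R4=M[4]=11
R5=20-11=9
R6=4+4=8
R3=5-1=4
CMP R3, 0  (cmp 4,0)
JNZ L1: taken
R5=9+4=13
R4=M[8]=18
R5=13-18=-5
R6=8+4=12
R3=4-1=3
CMP R3, 0  (cmp 3,0)
JNZ L1: taken
R5=(-5)+3=-2
R4=M[12]=28
R5=(-2)-28=-30
R6=12+4=16
R3=3-1=2
CMP R3, 0  (cmp 2,0)
JNZ L1: taken
R5=(-30)+2=-28
R4=M[16]=14
R5=(-28)-14=-42
R6=16+4=20
R3=2-1=1
CMP R3, 0  (cmp 1,0)
JNZ L1: taken
R5=(-42)+1=-41
R4=M[20]=8
R5=(-41)-8=-49
R6=20+4=24
R3=1-1=0
CMP R3, 0  (cmp 0,0)
JNZ L1: not taken
STORE R5, [16] → M[16]=-49
halt.
Total executed instructions: 48.

48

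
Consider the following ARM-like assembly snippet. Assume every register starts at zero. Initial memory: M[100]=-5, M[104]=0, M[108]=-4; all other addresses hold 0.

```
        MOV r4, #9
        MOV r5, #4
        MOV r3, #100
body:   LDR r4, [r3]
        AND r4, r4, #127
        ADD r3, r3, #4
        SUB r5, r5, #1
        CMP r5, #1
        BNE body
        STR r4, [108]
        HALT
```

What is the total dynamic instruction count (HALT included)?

23

after MOV r4, #9: r4=9
after MOV r5, #4: r5=4
after MOV r3, #100: r3=100
after LDR r4, [r3]: r4=M[100]=-5
after AND r4, r4, #127: r4=(-5)&127=123
after ADD r3, r3, #4: r3=100+4=104
after SUB r5, r5, #1: r5=4-1=3
CMP r5, #1  (cmp 3,1)
BNE body: taken
after LDR r4, [r3]: r4=M[104]=0
after AND r4, r4, #127: r4=0&127=0
after ADD r3, r3, #4: r3=104+4=108
after SUB r5, r5, #1: r5=3-1=2
CMP r5, #1  (cmp 2,1)
BNE body: taken
after LDR r4, [r3]: r4=M[108]=-4
after AND r4, r4, #127: r4=(-4)&127=124
after ADD r3, r3, #4: r3=108+4=112
after SUB r5, r5, #1: r5=2-1=1
CMP r5, #1  (cmp 1,1)
BNE body: not taken
STR r4, [108] → M[108]=124
halt.
Total executed instructions: 23.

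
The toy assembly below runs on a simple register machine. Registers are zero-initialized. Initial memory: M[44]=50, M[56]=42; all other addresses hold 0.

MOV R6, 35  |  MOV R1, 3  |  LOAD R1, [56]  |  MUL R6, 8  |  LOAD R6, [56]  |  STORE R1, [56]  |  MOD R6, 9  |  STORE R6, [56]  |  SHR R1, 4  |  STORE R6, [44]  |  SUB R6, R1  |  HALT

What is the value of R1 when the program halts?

2

R6=35
R1=3
R1=M[56]=42
R6=35*8=280
R6=M[56]=42
STORE R1, [56] → M[56]=42
R6=42%9=6
STORE R6, [56] → M[56]=6
R1=42>>4=2
STORE R6, [44] → M[44]=6
R6=6-2=4
halt.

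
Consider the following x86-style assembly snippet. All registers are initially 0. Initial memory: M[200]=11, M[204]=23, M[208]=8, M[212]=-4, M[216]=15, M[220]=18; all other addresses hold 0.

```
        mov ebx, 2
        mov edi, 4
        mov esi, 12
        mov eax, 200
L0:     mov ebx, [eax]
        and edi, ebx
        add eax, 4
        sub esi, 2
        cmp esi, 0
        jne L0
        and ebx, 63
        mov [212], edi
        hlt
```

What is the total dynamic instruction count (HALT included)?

mov ebx, 2 → ebx=2
mov edi, 4 → edi=4
mov esi, 12 → esi=12
mov eax, 200 → eax=200
mov ebx, [eax] → ebx=M[200]=11
and edi, ebx → edi=4&11=0
add eax, 4 → eax=200+4=204
sub esi, 2 → esi=12-2=10
cmp esi, 0  (cmp 10,0)
jne L0: taken
mov ebx, [eax] → ebx=M[204]=23
and edi, ebx → edi=0&23=0
add eax, 4 → eax=204+4=208
sub esi, 2 → esi=10-2=8
cmp esi, 0  (cmp 8,0)
jne L0: taken
mov ebx, [eax] → ebx=M[208]=8
and edi, ebx → edi=0&8=0
add eax, 4 → eax=208+4=212
sub esi, 2 → esi=8-2=6
cmp esi, 0  (cmp 6,0)
jne L0: taken
mov ebx, [eax] → ebx=M[212]=-4
and edi, ebx → edi=0&(-4)=0
add eax, 4 → eax=212+4=216
sub esi, 2 → esi=6-2=4
cmp esi, 0  (cmp 4,0)
jne L0: taken
mov ebx, [eax] → ebx=M[216]=15
and edi, ebx → edi=0&15=0
add eax, 4 → eax=216+4=220
sub esi, 2 → esi=4-2=2
cmp esi, 0  (cmp 2,0)
jne L0: taken
mov ebx, [eax] → ebx=M[220]=18
and edi, ebx → edi=0&18=0
add eax, 4 → eax=220+4=224
sub esi, 2 → esi=2-2=0
cmp esi, 0  (cmp 0,0)
jne L0: not taken
and ebx, 63 → ebx=18&63=18
mov [212], edi → M[212]=0
halt.
Total executed instructions: 43.

43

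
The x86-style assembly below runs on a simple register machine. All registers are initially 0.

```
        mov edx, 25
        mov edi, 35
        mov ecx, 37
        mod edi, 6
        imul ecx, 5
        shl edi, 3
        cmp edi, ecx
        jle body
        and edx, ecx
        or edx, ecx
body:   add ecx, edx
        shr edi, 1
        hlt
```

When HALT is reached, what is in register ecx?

edx=25
edi=35
ecx=37
edi=35%6=5
ecx=37*5=185
edi=5<<3=40
cmp edi, ecx  (cmp 40,185)
jle body: taken
ecx=185+25=210
edi=40>>1=20
halt.

210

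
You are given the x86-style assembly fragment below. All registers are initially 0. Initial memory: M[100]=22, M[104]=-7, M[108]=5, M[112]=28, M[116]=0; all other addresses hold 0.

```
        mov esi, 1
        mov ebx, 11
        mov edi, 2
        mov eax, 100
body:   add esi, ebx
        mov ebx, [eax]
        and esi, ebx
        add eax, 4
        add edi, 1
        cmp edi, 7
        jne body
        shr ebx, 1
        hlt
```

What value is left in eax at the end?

after mov esi, 1: esi=1
after mov ebx, 11: ebx=11
after mov edi, 2: edi=2
after mov eax, 100: eax=100
after add esi, ebx: esi=1+11=12
after mov ebx, [eax]: ebx=M[100]=22
after and esi, ebx: esi=12&22=4
after add eax, 4: eax=100+4=104
after add edi, 1: edi=2+1=3
cmp edi, 7  (cmp 3,7)
jne body: taken
after add esi, ebx: esi=4+22=26
after mov ebx, [eax]: ebx=M[104]=-7
after and esi, ebx: esi=26&(-7)=24
after add eax, 4: eax=104+4=108
after add edi, 1: edi=3+1=4
cmp edi, 7  (cmp 4,7)
jne body: taken
after add esi, ebx: esi=24+(-7)=17
after mov ebx, [eax]: ebx=M[108]=5
after and esi, ebx: esi=17&5=1
after add eax, 4: eax=108+4=112
after add edi, 1: edi=4+1=5
cmp edi, 7  (cmp 5,7)
jne body: taken
after add esi, ebx: esi=1+5=6
after mov ebx, [eax]: ebx=M[112]=28
after and esi, ebx: esi=6&28=4
after add eax, 4: eax=112+4=116
after add edi, 1: edi=5+1=6
cmp edi, 7  (cmp 6,7)
jne body: taken
after add esi, ebx: esi=4+28=32
after mov ebx, [eax]: ebx=M[116]=0
after and esi, ebx: esi=32&0=0
after add eax, 4: eax=116+4=120
after add edi, 1: edi=6+1=7
cmp edi, 7  (cmp 7,7)
jne body: not taken
after shr ebx, 1: ebx=0>>1=0
halt.

120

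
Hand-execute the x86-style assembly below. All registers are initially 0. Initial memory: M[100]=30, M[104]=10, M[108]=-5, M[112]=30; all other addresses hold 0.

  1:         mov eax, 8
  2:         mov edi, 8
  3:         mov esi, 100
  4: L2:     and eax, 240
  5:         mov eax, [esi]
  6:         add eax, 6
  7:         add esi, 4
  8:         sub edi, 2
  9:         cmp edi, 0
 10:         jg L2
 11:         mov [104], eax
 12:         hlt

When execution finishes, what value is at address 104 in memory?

eax=8
edi=8
esi=100
eax=8&240=0
eax=M[100]=30
eax=30+6=36
esi=100+4=104
edi=8-2=6
cmp edi, 0  (cmp 6,0)
jg L2: taken
eax=36&240=32
eax=M[104]=10
eax=10+6=16
esi=104+4=108
edi=6-2=4
cmp edi, 0  (cmp 4,0)
jg L2: taken
eax=16&240=16
eax=M[108]=-5
eax=(-5)+6=1
esi=108+4=112
edi=4-2=2
cmp edi, 0  (cmp 2,0)
jg L2: taken
eax=1&240=0
eax=M[112]=30
eax=30+6=36
esi=112+4=116
edi=2-2=0
cmp edi, 0  (cmp 0,0)
jg L2: not taken
mov [104], eax → M[104]=36
halt.

36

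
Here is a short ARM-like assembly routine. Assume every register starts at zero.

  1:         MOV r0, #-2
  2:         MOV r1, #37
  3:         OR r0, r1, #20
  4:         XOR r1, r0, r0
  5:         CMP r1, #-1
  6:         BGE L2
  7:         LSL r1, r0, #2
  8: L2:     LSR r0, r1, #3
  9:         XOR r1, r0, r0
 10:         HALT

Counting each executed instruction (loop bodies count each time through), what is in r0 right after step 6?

53

MOV r0, #-2 → r0=-2
MOV r1, #37 → r1=37
OR r0, r1, #20 → r0=37|20=53
XOR r1, r0, r0 → r1=53^53=0
CMP r1, #-1  (cmp 0,-1)
BGE L2: taken
After step 6: r0 = 53.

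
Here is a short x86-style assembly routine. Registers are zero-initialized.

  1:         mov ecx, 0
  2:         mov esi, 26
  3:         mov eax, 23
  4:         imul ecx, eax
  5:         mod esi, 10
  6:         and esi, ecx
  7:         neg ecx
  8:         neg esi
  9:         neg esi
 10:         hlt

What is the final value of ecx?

0

ecx=0
esi=26
eax=23
ecx=0*23=0
esi=26%10=6
esi=6&0=0
ecx=-(0)=0
esi=-(0)=0
esi=-(0)=0
halt.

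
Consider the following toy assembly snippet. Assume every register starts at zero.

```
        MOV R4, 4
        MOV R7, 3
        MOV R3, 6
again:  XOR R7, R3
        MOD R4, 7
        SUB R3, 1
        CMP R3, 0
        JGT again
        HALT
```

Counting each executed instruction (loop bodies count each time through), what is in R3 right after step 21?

2

MOV R4, 4 → R4=4
MOV R7, 3 → R7=3
MOV R3, 6 → R3=6
XOR R7, R3 → R7=3^6=5
MOD R4, 7 → R4=4%7=4
SUB R3, 1 → R3=6-1=5
CMP R3, 0  (cmp 5,0)
JGT again: taken
XOR R7, R3 → R7=5^5=0
MOD R4, 7 → R4=4%7=4
SUB R3, 1 → R3=5-1=4
CMP R3, 0  (cmp 4,0)
JGT again: taken
XOR R7, R3 → R7=0^4=4
MOD R4, 7 → R4=4%7=4
SUB R3, 1 → R3=4-1=3
CMP R3, 0  (cmp 3,0)
JGT again: taken
XOR R7, R3 → R7=4^3=7
MOD R4, 7 → R4=4%7=4
SUB R3, 1 → R3=3-1=2
After step 21: R3 = 2.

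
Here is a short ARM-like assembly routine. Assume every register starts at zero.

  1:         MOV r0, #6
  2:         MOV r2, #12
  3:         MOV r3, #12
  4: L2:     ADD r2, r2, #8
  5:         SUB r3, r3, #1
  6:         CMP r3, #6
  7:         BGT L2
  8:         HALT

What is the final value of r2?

after MOV r0, #6: r0=6
after MOV r2, #12: r2=12
after MOV r3, #12: r3=12
after ADD r2, r2, #8: r2=12+8=20
after SUB r3, r3, #1: r3=12-1=11
CMP r3, #6  (cmp 11,6)
BGT L2: taken
after ADD r2, r2, #8: r2=20+8=28
after SUB r3, r3, #1: r3=11-1=10
CMP r3, #6  (cmp 10,6)
BGT L2: taken
after ADD r2, r2, #8: r2=28+8=36
after SUB r3, r3, #1: r3=10-1=9
CMP r3, #6  (cmp 9,6)
BGT L2: taken
after ADD r2, r2, #8: r2=36+8=44
after SUB r3, r3, #1: r3=9-1=8
CMP r3, #6  (cmp 8,6)
BGT L2: taken
after ADD r2, r2, #8: r2=44+8=52
after SUB r3, r3, #1: r3=8-1=7
CMP r3, #6  (cmp 7,6)
BGT L2: taken
after ADD r2, r2, #8: r2=52+8=60
after SUB r3, r3, #1: r3=7-1=6
CMP r3, #6  (cmp 6,6)
BGT L2: not taken
halt.

60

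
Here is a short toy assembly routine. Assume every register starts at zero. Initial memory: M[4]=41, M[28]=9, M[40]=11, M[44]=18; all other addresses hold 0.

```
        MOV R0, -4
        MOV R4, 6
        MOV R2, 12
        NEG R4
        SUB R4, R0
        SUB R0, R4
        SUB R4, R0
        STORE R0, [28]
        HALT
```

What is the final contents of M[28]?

after MOV R0, -4: R0=-4
after MOV R4, 6: R4=6
after MOV R2, 12: R2=12
after NEG R4: R4=-(6)=-6
after SUB R4, R0: R4=(-6)-(-4)=-2
after SUB R0, R4: R0=(-4)-(-2)=-2
after SUB R4, R0: R4=(-2)-(-2)=0
STORE R0, [28] → M[28]=-2
halt.

-2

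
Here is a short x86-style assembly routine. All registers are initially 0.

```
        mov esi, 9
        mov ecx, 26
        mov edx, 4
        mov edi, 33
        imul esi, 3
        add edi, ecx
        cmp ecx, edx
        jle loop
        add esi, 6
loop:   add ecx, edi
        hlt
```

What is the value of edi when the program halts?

59

mov esi, 9 → esi=9
mov ecx, 26 → ecx=26
mov edx, 4 → edx=4
mov edi, 33 → edi=33
imul esi, 3 → esi=9*3=27
add edi, ecx → edi=33+26=59
cmp ecx, edx  (cmp 26,4)
jle loop: not taken
add esi, 6 → esi=27+6=33
add ecx, edi → ecx=26+59=85
halt.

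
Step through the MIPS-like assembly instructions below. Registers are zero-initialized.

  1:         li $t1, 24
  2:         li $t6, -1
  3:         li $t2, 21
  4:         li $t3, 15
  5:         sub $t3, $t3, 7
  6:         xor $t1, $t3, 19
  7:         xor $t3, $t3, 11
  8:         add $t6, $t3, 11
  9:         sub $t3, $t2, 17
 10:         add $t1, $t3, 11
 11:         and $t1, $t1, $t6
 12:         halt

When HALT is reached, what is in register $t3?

$t1=24
$t6=-1
$t2=21
$t3=15
$t3=15-7=8
$t1=8^19=27
$t3=8^11=3
$t6=3+11=14
$t3=21-17=4
$t1=4+11=15
$t1=15&14=14
halt.

4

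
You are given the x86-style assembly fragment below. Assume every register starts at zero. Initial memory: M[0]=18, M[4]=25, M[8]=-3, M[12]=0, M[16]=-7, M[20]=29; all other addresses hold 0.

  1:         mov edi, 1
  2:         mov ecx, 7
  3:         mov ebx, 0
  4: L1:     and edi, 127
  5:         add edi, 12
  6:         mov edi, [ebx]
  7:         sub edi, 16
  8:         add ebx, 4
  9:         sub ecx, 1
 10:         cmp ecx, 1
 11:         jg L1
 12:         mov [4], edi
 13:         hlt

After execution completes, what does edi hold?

13

mov edi, 1 → edi=1
mov ecx, 7 → ecx=7
mov ebx, 0 → ebx=0
and edi, 127 → edi=1&127=1
add edi, 12 → edi=1+12=13
mov edi, [ebx] → edi=M[0]=18
sub edi, 16 → edi=18-16=2
add ebx, 4 → ebx=0+4=4
sub ecx, 1 → ecx=7-1=6
cmp ecx, 1  (cmp 6,1)
jg L1: taken
and edi, 127 → edi=2&127=2
add edi, 12 → edi=2+12=14
mov edi, [ebx] → edi=M[4]=25
sub edi, 16 → edi=25-16=9
add ebx, 4 → ebx=4+4=8
sub ecx, 1 → ecx=6-1=5
cmp ecx, 1  (cmp 5,1)
jg L1: taken
and edi, 127 → edi=9&127=9
add edi, 12 → edi=9+12=21
mov edi, [ebx] → edi=M[8]=-3
sub edi, 16 → edi=(-3)-16=-19
add ebx, 4 → ebx=8+4=12
sub ecx, 1 → ecx=5-1=4
cmp ecx, 1  (cmp 4,1)
jg L1: taken
and edi, 127 → edi=(-19)&127=109
add edi, 12 → edi=109+12=121
mov edi, [ebx] → edi=M[12]=0
sub edi, 16 → edi=0-16=-16
add ebx, 4 → ebx=12+4=16
sub ecx, 1 → ecx=4-1=3
cmp ecx, 1  (cmp 3,1)
jg L1: taken
and edi, 127 → edi=(-16)&127=112
add edi, 12 → edi=112+12=124
mov edi, [ebx] → edi=M[16]=-7
sub edi, 16 → edi=(-7)-16=-23
add ebx, 4 → ebx=16+4=20
sub ecx, 1 → ecx=3-1=2
cmp ecx, 1  (cmp 2,1)
jg L1: taken
and edi, 127 → edi=(-23)&127=105
add edi, 12 → edi=105+12=117
mov edi, [ebx] → edi=M[20]=29
sub edi, 16 → edi=29-16=13
add ebx, 4 → ebx=20+4=24
sub ecx, 1 → ecx=2-1=1
cmp ecx, 1  (cmp 1,1)
jg L1: not taken
mov [4], edi → M[4]=13
halt.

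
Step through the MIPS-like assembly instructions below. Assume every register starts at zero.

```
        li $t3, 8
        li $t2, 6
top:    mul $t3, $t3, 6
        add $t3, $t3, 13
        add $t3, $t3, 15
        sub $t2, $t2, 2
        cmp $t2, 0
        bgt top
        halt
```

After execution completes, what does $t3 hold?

li $t3, 8 → $t3=8
li $t2, 6 → $t2=6
mul $t3, $t3, 6 → $t3=8*6=48
add $t3, $t3, 13 → $t3=48+13=61
add $t3, $t3, 15 → $t3=61+15=76
sub $t2, $t2, 2 → $t2=6-2=4
cmp $t2, 0  (cmp 4,0)
bgt top: taken
mul $t3, $t3, 6 → $t3=76*6=456
add $t3, $t3, 13 → $t3=456+13=469
add $t3, $t3, 15 → $t3=469+15=484
sub $t2, $t2, 2 → $t2=4-2=2
cmp $t2, 0  (cmp 2,0)
bgt top: taken
mul $t3, $t3, 6 → $t3=484*6=2904
add $t3, $t3, 13 → $t3=2904+13=2917
add $t3, $t3, 15 → $t3=2917+15=2932
sub $t2, $t2, 2 → $t2=2-2=0
cmp $t2, 0  (cmp 0,0)
bgt top: not taken
halt.

2932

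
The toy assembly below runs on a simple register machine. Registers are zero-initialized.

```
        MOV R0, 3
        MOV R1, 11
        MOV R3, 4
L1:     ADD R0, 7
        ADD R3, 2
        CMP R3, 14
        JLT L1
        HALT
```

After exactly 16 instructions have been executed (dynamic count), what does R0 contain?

MOV R0, 3 → R0=3
MOV R1, 11 → R1=11
MOV R3, 4 → R3=4
ADD R0, 7 → R0=3+7=10
ADD R3, 2 → R3=4+2=6
CMP R3, 14  (cmp 6,14)
JLT L1: taken
ADD R0, 7 → R0=10+7=17
ADD R3, 2 → R3=6+2=8
CMP R3, 14  (cmp 8,14)
JLT L1: taken
ADD R0, 7 → R0=17+7=24
ADD R3, 2 → R3=8+2=10
CMP R3, 14  (cmp 10,14)
JLT L1: taken
ADD R0, 7 → R0=24+7=31
After step 16: R0 = 31.

31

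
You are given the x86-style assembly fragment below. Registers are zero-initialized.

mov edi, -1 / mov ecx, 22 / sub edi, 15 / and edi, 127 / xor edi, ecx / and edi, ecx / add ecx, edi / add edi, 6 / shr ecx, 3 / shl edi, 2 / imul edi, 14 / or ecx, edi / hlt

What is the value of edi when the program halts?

672

edi=-1
ecx=22
edi=(-1)-15=-16
edi=(-16)&127=112
edi=112^22=102
edi=102&22=6
ecx=22+6=28
edi=6+6=12
ecx=28>>3=3
edi=12<<2=48
edi=48*14=672
ecx=3|672=675
halt.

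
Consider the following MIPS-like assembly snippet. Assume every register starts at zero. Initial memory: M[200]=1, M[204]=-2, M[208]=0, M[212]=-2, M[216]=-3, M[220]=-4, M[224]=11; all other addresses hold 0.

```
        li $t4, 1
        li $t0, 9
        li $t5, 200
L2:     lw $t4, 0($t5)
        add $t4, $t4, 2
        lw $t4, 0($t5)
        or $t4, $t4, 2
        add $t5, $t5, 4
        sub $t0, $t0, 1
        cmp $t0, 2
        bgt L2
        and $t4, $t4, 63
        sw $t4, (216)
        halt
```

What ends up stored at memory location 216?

$t4=1
$t0=9
$t5=200
$t4=M[200]=1
$t4=1+2=3
$t4=M[200]=1
$t4=1|2=3
$t5=200+4=204
$t0=9-1=8
cmp $t0, 2  (cmp 8,2)
bgt L2: taken
$t4=M[204]=-2
$t4=(-2)+2=0
$t4=M[204]=-2
$t4=(-2)|2=-2
$t5=204+4=208
$t0=8-1=7
cmp $t0, 2  (cmp 7,2)
bgt L2: taken
$t4=M[208]=0
$t4=0+2=2
$t4=M[208]=0
$t4=0|2=2
$t5=208+4=212
$t0=7-1=6
cmp $t0, 2  (cmp 6,2)
bgt L2: taken
$t4=M[212]=-2
$t4=(-2)+2=0
$t4=M[212]=-2
$t4=(-2)|2=-2
$t5=212+4=216
$t0=6-1=5
cmp $t0, 2  (cmp 5,2)
bgt L2: taken
$t4=M[216]=-3
$t4=(-3)+2=-1
$t4=M[216]=-3
$t4=(-3)|2=-1
$t5=216+4=220
$t0=5-1=4
cmp $t0, 2  (cmp 4,2)
bgt L2: taken
$t4=M[220]=-4
$t4=(-4)+2=-2
$t4=M[220]=-4
$t4=(-4)|2=-2
$t5=220+4=224
$t0=4-1=3
cmp $t0, 2  (cmp 3,2)
bgt L2: taken
$t4=M[224]=11
$t4=11+2=13
$t4=M[224]=11
$t4=11|2=11
$t5=224+4=228
$t0=3-1=2
cmp $t0, 2  (cmp 2,2)
bgt L2: not taken
$t4=11&63=11
sw $t4, (216) → M[216]=11
halt.

11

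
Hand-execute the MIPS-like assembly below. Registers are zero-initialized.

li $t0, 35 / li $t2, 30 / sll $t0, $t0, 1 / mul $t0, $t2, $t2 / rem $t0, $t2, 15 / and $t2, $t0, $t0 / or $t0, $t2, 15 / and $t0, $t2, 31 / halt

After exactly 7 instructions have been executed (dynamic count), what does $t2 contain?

after li $t0, 35: $t0=35
after li $t2, 30: $t2=30
after sll $t0, $t0, 1: $t0=35<<1=70
after mul $t0, $t2, $t2: $t0=30*30=900
after rem $t0, $t2, 15: $t0=30%15=0
after and $t2, $t0, $t0: $t2=0&0=0
after or $t0, $t2, 15: $t0=0|15=15
After step 7: $t2 = 0.

0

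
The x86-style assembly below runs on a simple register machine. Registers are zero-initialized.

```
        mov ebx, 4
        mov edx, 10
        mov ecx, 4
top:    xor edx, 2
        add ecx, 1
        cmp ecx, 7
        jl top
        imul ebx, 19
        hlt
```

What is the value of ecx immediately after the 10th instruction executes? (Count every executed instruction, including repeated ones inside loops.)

after mov ebx, 4: ebx=4
after mov edx, 10: edx=10
after mov ecx, 4: ecx=4
after xor edx, 2: edx=10^2=8
after add ecx, 1: ecx=4+1=5
cmp ecx, 7  (cmp 5,7)
jl top: taken
after xor edx, 2: edx=8^2=10
after add ecx, 1: ecx=5+1=6
cmp ecx, 7  (cmp 6,7)
After step 10: ecx = 6.

6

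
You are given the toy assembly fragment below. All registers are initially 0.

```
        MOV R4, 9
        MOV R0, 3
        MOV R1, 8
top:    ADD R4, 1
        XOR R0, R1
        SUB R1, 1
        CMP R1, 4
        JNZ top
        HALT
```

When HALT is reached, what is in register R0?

after MOV R4, 9: R4=9
after MOV R0, 3: R0=3
after MOV R1, 8: R1=8
after ADD R4, 1: R4=9+1=10
after XOR R0, R1: R0=3^8=11
after SUB R1, 1: R1=8-1=7
CMP R1, 4  (cmp 7,4)
JNZ top: taken
after ADD R4, 1: R4=10+1=11
after XOR R0, R1: R0=11^7=12
after SUB R1, 1: R1=7-1=6
CMP R1, 4  (cmp 6,4)
JNZ top: taken
after ADD R4, 1: R4=11+1=12
after XOR R0, R1: R0=12^6=10
after SUB R1, 1: R1=6-1=5
CMP R1, 4  (cmp 5,4)
JNZ top: taken
after ADD R4, 1: R4=12+1=13
after XOR R0, R1: R0=10^5=15
after SUB R1, 1: R1=5-1=4
CMP R1, 4  (cmp 4,4)
JNZ top: not taken
halt.

15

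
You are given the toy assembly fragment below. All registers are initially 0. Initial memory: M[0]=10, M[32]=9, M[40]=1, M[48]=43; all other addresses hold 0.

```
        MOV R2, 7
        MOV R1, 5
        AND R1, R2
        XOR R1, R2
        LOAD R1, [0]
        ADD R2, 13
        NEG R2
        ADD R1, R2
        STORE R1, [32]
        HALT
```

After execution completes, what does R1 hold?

MOV R2, 7 → R2=7
MOV R1, 5 → R1=5
AND R1, R2 → R1=5&7=5
XOR R1, R2 → R1=5^7=2
LOAD R1, [0] → R1=M[0]=10
ADD R2, 13 → R2=7+13=20
NEG R2 → R2=-(20)=-20
ADD R1, R2 → R1=10+(-20)=-10
STORE R1, [32] → M[32]=-10
halt.

-10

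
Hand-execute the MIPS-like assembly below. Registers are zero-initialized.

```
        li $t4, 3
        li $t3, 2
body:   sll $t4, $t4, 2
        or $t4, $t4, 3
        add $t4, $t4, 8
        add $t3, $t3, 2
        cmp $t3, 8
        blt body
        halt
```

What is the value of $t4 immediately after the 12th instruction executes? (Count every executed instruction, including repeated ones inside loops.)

li $t4, 3 → $t4=3
li $t3, 2 → $t3=2
sll $t4, $t4, 2 → $t4=3<<2=12
or $t4, $t4, 3 → $t4=12|3=15
add $t4, $t4, 8 → $t4=15+8=23
add $t3, $t3, 2 → $t3=2+2=4
cmp $t3, 8  (cmp 4,8)
blt body: taken
sll $t4, $t4, 2 → $t4=23<<2=92
or $t4, $t4, 3 → $t4=92|3=95
add $t4, $t4, 8 → $t4=95+8=103
add $t3, $t3, 2 → $t3=4+2=6
After step 12: $t4 = 103.

103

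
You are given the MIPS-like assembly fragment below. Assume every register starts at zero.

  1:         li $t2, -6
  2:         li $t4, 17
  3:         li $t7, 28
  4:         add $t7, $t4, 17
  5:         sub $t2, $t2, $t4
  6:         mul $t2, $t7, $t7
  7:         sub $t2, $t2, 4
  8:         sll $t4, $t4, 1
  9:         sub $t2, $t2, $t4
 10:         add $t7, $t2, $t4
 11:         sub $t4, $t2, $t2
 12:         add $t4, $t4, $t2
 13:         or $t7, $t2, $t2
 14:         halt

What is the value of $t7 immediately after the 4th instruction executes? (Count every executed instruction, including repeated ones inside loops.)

after li $t2, -6: $t2=-6
after li $t4, 17: $t4=17
after li $t7, 28: $t7=28
after add $t7, $t4, 17: $t7=17+17=34
After step 4: $t7 = 34.

34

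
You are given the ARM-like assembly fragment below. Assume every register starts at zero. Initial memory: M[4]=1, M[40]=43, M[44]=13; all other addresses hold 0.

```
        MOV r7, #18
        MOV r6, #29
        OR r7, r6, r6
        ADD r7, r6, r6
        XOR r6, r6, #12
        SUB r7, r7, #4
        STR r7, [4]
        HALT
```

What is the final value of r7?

r7=18
r6=29
r7=29|29=29
r7=29+29=58
r6=29^12=17
r7=58-4=54
STR r7, [4] → M[4]=54
halt.

54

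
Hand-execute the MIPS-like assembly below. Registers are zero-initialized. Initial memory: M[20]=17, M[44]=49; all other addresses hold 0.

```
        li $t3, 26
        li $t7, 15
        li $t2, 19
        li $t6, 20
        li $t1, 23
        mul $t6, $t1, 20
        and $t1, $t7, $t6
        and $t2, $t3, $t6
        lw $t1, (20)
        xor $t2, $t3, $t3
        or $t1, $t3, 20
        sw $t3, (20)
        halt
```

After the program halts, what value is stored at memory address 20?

26

li $t3, 26 → $t3=26
li $t7, 15 → $t7=15
li $t2, 19 → $t2=19
li $t6, 20 → $t6=20
li $t1, 23 → $t1=23
mul $t6, $t1, 20 → $t6=23*20=460
and $t1, $t7, $t6 → $t1=15&460=12
and $t2, $t3, $t6 → $t2=26&460=8
lw $t1, (20) → $t1=M[20]=17
xor $t2, $t3, $t3 → $t2=26^26=0
or $t1, $t3, 20 → $t1=26|20=30
sw $t3, (20) → M[20]=26
halt.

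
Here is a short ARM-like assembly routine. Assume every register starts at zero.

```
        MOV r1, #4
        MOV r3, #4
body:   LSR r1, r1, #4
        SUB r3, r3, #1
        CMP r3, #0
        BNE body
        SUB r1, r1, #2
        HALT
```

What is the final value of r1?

-2

after MOV r1, #4: r1=4
after MOV r3, #4: r3=4
after LSR r1, r1, #4: r1=4>>4=0
after SUB r3, r3, #1: r3=4-1=3
CMP r3, #0  (cmp 3,0)
BNE body: taken
after LSR r1, r1, #4: r1=0>>4=0
after SUB r3, r3, #1: r3=3-1=2
CMP r3, #0  (cmp 2,0)
BNE body: taken
after LSR r1, r1, #4: r1=0>>4=0
after SUB r3, r3, #1: r3=2-1=1
CMP r3, #0  (cmp 1,0)
BNE body: taken
after LSR r1, r1, #4: r1=0>>4=0
after SUB r3, r3, #1: r3=1-1=0
CMP r3, #0  (cmp 0,0)
BNE body: not taken
after SUB r1, r1, #2: r1=0-2=-2
halt.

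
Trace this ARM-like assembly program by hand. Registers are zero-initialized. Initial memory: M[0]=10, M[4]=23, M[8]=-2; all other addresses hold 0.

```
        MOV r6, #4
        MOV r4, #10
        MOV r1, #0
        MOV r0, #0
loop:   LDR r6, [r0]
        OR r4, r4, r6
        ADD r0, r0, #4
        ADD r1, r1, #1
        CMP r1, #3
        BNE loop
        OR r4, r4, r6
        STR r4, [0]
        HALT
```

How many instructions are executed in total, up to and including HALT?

25

MOV r6, #4 → r6=4
MOV r4, #10 → r4=10
MOV r1, #0 → r1=0
MOV r0, #0 → r0=0
LDR r6, [r0] → r6=M[0]=10
OR r4, r4, r6 → r4=10|10=10
ADD r0, r0, #4 → r0=0+4=4
ADD r1, r1, #1 → r1=0+1=1
CMP r1, #3  (cmp 1,3)
BNE loop: taken
LDR r6, [r0] → r6=M[4]=23
OR r4, r4, r6 → r4=10|23=31
ADD r0, r0, #4 → r0=4+4=8
ADD r1, r1, #1 → r1=1+1=2
CMP r1, #3  (cmp 2,3)
BNE loop: taken
LDR r6, [r0] → r6=M[8]=-2
OR r4, r4, r6 → r4=31|(-2)=-1
ADD r0, r0, #4 → r0=8+4=12
ADD r1, r1, #1 → r1=2+1=3
CMP r1, #3  (cmp 3,3)
BNE loop: not taken
OR r4, r4, r6 → r4=(-1)|(-2)=-1
STR r4, [0] → M[0]=-1
halt.
Total executed instructions: 25.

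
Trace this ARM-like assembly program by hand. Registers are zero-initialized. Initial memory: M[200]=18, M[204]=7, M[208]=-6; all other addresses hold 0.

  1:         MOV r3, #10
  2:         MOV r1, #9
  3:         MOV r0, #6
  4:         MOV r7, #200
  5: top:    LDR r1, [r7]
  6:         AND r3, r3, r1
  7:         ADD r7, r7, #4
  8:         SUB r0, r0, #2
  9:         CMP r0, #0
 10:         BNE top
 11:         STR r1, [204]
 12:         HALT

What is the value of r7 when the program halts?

212

after MOV r3, #10: r3=10
after MOV r1, #9: r1=9
after MOV r0, #6: r0=6
after MOV r7, #200: r7=200
after LDR r1, [r7]: r1=M[200]=18
after AND r3, r3, r1: r3=10&18=2
after ADD r7, r7, #4: r7=200+4=204
after SUB r0, r0, #2: r0=6-2=4
CMP r0, #0  (cmp 4,0)
BNE top: taken
after LDR r1, [r7]: r1=M[204]=7
after AND r3, r3, r1: r3=2&7=2
after ADD r7, r7, #4: r7=204+4=208
after SUB r0, r0, #2: r0=4-2=2
CMP r0, #0  (cmp 2,0)
BNE top: taken
after LDR r1, [r7]: r1=M[208]=-6
after AND r3, r3, r1: r3=2&(-6)=2
after ADD r7, r7, #4: r7=208+4=212
after SUB r0, r0, #2: r0=2-2=0
CMP r0, #0  (cmp 0,0)
BNE top: not taken
STR r1, [204] → M[204]=-6
halt.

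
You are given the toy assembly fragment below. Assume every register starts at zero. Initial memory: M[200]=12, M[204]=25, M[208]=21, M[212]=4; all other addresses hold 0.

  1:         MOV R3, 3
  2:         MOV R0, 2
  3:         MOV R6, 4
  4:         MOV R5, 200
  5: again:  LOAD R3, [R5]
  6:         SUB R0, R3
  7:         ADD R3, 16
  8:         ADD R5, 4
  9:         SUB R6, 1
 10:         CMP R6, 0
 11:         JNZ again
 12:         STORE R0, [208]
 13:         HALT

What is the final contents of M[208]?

-60

R3=3
R0=2
R6=4
R5=200
R3=M[200]=12
R0=2-12=-10
R3=12+16=28
R5=200+4=204
R6=4-1=3
CMP R6, 0  (cmp 3,0)
JNZ again: taken
R3=M[204]=25
R0=(-10)-25=-35
R3=25+16=41
R5=204+4=208
R6=3-1=2
CMP R6, 0  (cmp 2,0)
JNZ again: taken
R3=M[208]=21
R0=(-35)-21=-56
R3=21+16=37
R5=208+4=212
R6=2-1=1
CMP R6, 0  (cmp 1,0)
JNZ again: taken
R3=M[212]=4
R0=(-56)-4=-60
R3=4+16=20
R5=212+4=216
R6=1-1=0
CMP R6, 0  (cmp 0,0)
JNZ again: not taken
STORE R0, [208] → M[208]=-60
halt.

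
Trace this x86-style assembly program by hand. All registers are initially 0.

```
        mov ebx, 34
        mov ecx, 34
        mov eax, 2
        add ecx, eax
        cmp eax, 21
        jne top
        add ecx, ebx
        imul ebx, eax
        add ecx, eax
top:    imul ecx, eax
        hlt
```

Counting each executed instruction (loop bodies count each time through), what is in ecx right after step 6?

mov ebx, 34 → ebx=34
mov ecx, 34 → ecx=34
mov eax, 2 → eax=2
add ecx, eax → ecx=34+2=36
cmp eax, 21  (cmp 2,21)
jne top: taken
After step 6: ecx = 36.

36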